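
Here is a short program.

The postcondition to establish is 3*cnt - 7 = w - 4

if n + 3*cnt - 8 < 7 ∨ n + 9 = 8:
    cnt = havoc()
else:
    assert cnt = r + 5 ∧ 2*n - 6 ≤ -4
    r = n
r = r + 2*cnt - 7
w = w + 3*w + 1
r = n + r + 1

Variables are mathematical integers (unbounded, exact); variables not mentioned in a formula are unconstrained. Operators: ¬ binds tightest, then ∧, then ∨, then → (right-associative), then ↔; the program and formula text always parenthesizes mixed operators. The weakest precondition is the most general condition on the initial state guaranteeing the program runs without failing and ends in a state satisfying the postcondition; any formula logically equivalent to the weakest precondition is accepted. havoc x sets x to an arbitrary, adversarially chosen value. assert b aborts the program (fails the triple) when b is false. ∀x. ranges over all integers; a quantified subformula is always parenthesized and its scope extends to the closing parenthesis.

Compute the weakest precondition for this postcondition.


Working backward. After the program, the postcondition 3*cnt - 7 = w - 4 must hold; in canonical form it is 3*cnt = w + 3.
Before r := n + r + 1: 3*cnt = w + 3
Before w := w + 3*w + 1: 3*cnt = 4*w + 4
Before r := r + 2*cnt - 7: 3*cnt = 4*w + 4
Then branch requires ∀cnt_1. 3*cnt_1 = 4*w + 4; else branch requires cnt = r + 5 ∧ 2*n ≤ 2 ∧ 3*cnt = 4*w + 4.
Before the if: ((3*cnt + n < 15 ∨ n = -1) → (∀cnt_1. 3*cnt_1 = 4*w + 4)) ∧ ((¬(3*cnt + n < 15 ∨ n = -1)) → (cnt = r + 5 ∧ 2*n ≤ 2 ∧ 3*cnt = 4*w + 4))
Answer: WP = ((3*cnt + n < 15 ∨ n = -1) → (∀cnt_1. 3*cnt_1 = 4*w + 4)) ∧ ((¬(3*cnt + n < 15 ∨ n = -1)) → (cnt = r + 5 ∧ 2*n ≤ 2 ∧ 3*cnt = 4*w + 4))


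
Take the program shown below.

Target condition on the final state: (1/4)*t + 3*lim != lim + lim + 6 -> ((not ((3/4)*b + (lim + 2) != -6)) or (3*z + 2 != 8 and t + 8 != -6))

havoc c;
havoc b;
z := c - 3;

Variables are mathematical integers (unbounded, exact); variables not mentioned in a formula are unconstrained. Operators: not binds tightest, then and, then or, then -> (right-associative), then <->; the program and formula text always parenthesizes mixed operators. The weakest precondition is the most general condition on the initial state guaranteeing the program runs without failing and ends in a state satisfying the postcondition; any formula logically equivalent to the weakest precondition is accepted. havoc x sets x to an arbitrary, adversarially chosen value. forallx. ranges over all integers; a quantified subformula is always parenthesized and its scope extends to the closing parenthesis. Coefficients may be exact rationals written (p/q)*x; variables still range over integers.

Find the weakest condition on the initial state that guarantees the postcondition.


Working backward. After the program, the postcondition (1/4)*t + 3*lim != lim + lim + 6 -> ((not ((3/4)*b + (lim + 2) != -6)) or (3*z + 2 != 8 and t + 8 != -6)) must hold; in canonical form it is lim + (1/4)*t != 6 -> ((not ((3/4)*b + lim != -8)) or (3*z != 6 and t != -14)).
Before z := c - 3: lim + (1/4)*t != 6 -> ((not ((3/4)*b + lim != -8)) or (3*c != 15 and t != -14))
Before havoc b: forall b_1. (lim + (1/4)*t != 6 -> ((not ((3/4)*b_1 + lim != -8)) or (3*c != 15 and t != -14)))
Before havoc c: forall c_1. (forall b_1. (lim + (1/4)*t != 6 -> ((not ((3/4)*b_1 + lim != -8)) or (3*c_1 != 15 and t != -14))))
Answer: WP = forall c_1. (forall b_1. (lim + (1/4)*t != 6 -> ((not ((3/4)*b_1 + lim != -8)) or (3*c_1 != 15 and t != -14))))


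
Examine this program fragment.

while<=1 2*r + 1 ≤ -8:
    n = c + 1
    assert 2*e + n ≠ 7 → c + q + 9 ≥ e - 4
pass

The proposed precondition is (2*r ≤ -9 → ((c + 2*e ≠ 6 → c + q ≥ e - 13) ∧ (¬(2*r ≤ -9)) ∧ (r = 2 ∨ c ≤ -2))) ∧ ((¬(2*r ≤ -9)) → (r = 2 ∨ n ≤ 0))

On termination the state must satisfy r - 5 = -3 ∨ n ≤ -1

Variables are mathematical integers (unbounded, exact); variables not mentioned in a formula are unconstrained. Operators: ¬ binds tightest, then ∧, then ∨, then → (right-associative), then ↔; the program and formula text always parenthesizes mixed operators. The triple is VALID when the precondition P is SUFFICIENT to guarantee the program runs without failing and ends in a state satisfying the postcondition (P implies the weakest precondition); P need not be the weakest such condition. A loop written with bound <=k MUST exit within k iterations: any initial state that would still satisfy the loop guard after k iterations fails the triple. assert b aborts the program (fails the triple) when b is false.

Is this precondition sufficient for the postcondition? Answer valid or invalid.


Working backward. After the program, the postcondition r - 5 = -3 ∨ n ≤ -1 must hold; in canonical form it is r = 2 ∨ n ≤ -1.
Before skip: r = 2 ∨ n ≤ -1
Before the loop (bound <=1), unroll the exhaustion recursion (WP_0 = exit-now case; WP_j = one more guarded iteration, up to j = 1):
  WP_0: (¬(2*r ≤ -9)) ∧ (r = 2 ∨ n ≤ -1)
  WP_1: (2*r ≤ -9 → ((c + 2*e ≠ 6 → c + q ≥ e - 13) ∧ (¬(2*r ≤ -9)) ∧ (r = 2 ∨ c ≤ -2))) ∧ ((¬(2*r ≤ -9)) → (r = 2 ∨ n ≤ -1))
So before the loop: (2*r ≤ -9 → ((c + 2*e ≠ 6 → c + q ≥ e - 13) ∧ (¬(2*r ≤ -9)) ∧ (r = 2 ∨ c ≤ -2))) ∧ ((¬(2*r ≤ -9)) → (r = 2 ∨ n ≤ -1))
The weakest precondition is (2*r ≤ -9 → ((c + 2*e ≠ 6 → c + q ≥ e - 13) ∧ (¬(2*r ≤ -9)) ∧ (r = 2 ∨ c ≤ -2))) ∧ ((¬(2*r ≤ -9)) → (r = 2 ∨ n ≤ -1)).
Check whether (2*r ≤ -9 → ((c + 2*e ≠ 6 → c + q ≥ e - 13) ∧ (¬(2*r ≤ -9)) ∧ (r = 2 ∨ c ≤ -2))) ∧ ((¬(2*r ≤ -9)) → (r = 2 ∨ n ≤ 0)) implies it.
Countermodel: at the initial state c = 0, e = 0, n = 0, q = 0, r = 0, the precondition holds but the weakest precondition fails.
Answer: invalid


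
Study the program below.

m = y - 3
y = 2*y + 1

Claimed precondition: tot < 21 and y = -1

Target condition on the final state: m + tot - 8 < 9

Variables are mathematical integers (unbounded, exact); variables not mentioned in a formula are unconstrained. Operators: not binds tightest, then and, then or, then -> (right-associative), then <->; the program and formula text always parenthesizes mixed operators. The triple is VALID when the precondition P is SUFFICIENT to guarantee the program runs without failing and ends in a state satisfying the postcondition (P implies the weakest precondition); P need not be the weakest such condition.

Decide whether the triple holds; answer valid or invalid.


Working backward. After the program, the postcondition m + tot - 8 < 9 must hold; in canonical form it is m + tot < 17.
Before y := 2*y + 1: m + tot < 17
Before m := y - 3: tot + y < 20
The weakest precondition is tot + y < 20.
Check whether tot < 21 and y = -1 implies it.
Every state satisfying the precondition satisfies the weakest precondition: the implication holds.
Answer: valid


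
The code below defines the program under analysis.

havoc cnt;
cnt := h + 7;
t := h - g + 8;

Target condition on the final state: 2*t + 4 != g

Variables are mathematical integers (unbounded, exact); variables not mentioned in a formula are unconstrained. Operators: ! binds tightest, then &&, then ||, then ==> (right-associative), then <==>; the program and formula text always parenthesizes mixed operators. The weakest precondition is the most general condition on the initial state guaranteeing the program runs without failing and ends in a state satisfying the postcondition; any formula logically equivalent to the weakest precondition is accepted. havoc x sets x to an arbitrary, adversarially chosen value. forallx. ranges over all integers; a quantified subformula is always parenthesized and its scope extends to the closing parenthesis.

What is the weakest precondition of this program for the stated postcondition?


Working backward. After the program, the postcondition 2*t + 4 != g must hold; in canonical form it is 2*t != g - 4.
Before t := h - g + 8: 2*h != 3*g - 20
Before cnt := h + 7: 2*h != 3*g - 20
Before havoc cnt: 2*h != 3*g - 20
Answer: WP = 2*h != 3*g - 20


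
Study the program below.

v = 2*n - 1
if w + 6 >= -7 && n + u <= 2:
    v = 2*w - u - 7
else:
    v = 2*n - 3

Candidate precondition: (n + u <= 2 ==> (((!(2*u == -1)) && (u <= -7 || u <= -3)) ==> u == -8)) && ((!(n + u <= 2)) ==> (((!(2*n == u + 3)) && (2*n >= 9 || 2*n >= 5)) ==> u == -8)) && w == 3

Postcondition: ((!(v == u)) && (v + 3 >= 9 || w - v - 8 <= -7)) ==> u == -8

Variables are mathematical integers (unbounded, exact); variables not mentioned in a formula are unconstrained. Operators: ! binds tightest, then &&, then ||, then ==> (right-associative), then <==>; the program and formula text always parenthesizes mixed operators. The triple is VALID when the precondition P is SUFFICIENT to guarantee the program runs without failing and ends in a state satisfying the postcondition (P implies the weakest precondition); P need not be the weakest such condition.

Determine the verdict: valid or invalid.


Working backward. After the program, the postcondition ((!(v == u)) && (v + 3 >= 9 || w - v - 8 <= -7)) ==> u == -8 must hold; in canonical form it is ((!(v == u)) && (v >= 6 || w <= v + 1)) ==> u == -8.
Then branch requires ((!(2*w == 2*u + 7)) && (2*w >= u + 13 || u <= w - 6)) ==> u == -8; else branch requires ((!(2*n == u + 3)) && (2*n >= 9 || w <= 2*n - 2)) ==> u == -8.
Before the if: ((w >= -13 && n + u <= 2) ==> (((!(2*w == 2*u + 7)) && (2*w >= u + 13 || u <= w - 6)) ==> u == -8)) && ((!(w >= -13 && n + u <= 2)) ==> (((!(2*n == u + 3)) && (2*n >= 9 || w <= 2*n - 2)) ==> u == -8))
Before v := 2*n - 1: ((w >= -13 && n + u <= 2) ==> (((!(2*w == 2*u + 7)) && (2*w >= u + 13 || u <= w - 6)) ==> u == -8)) && ((!(w >= -13 && n + u <= 2)) ==> (((!(2*n == u + 3)) && (2*n >= 9 || w <= 2*n - 2)) ==> u == -8))
The weakest precondition is ((w >= -13 && n + u <= 2) ==> (((!(2*w == 2*u + 7)) && (2*w >= u + 13 || u <= w - 6)) ==> u == -8)) && ((!(w >= -13 && n + u <= 2)) ==> (((!(2*n == u + 3)) && (2*n >= 9 || w <= 2*n - 2)) ==> u == -8)).
Check whether (n + u <= 2 ==> (((!(2*u == -1)) && (u <= -7 || u <= -3)) ==> u == -8)) && ((!(n + u <= 2)) ==> (((!(2*n == u + 3)) && (2*n >= 9 || 2*n >= 5)) ==> u == -8)) && w == 3 implies it.
Every state satisfying the precondition satisfies the weakest precondition: the implication holds.
Answer: valid


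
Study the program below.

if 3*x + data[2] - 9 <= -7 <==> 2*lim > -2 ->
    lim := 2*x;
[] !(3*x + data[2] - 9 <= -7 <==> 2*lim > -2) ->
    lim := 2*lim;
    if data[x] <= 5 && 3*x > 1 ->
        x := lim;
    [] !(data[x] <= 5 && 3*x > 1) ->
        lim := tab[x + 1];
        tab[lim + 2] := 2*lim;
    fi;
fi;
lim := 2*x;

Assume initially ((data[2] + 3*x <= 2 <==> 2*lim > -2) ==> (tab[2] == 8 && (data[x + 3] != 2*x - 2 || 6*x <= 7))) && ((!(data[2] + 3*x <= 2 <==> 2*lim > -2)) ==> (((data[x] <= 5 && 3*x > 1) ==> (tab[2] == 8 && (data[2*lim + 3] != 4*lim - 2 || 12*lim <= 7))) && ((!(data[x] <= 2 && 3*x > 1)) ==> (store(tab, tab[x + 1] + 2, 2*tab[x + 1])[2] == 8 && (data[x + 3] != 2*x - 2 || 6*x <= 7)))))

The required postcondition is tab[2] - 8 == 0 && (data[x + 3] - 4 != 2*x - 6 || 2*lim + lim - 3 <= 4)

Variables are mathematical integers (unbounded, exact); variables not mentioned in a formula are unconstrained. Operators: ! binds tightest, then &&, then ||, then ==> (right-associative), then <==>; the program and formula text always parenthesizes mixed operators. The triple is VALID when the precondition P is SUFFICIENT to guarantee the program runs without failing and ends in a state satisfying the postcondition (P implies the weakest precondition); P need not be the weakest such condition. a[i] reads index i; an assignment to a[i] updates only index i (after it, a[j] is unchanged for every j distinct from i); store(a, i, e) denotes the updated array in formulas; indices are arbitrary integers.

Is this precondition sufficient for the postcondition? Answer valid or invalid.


Working backward. After the program, the postcondition tab[2] - 8 == 0 && (data[x + 3] - 4 != 2*x - 6 || 2*lim + lim - 3 <= 4) must hold; in canonical form it is tab[2] == 8 && (data[x + 3] != 2*x - 2 || 3*lim <= 7).
Before lim := 2*x: tab[2] == 8 && (data[x + 3] != 2*x - 2 || 6*x <= 7)
Then branch requires tab[2] == 8 && (data[x + 3] != 2*x - 2 || 6*x <= 7); else branch requires ((data[x] <= 5 && 3*x > 1) ==> (tab[2] == 8 && (data[2*lim + 3] != 4*lim - 2 || 12*lim <= 7))) && ((!(data[x] <= 5 && 3*x > 1)) ==> (store(tab, tab[x + 1] + 2, 2*tab[x + 1])[2] == 8 && (data[x + 3] != 2*x - 2 || 6*x <= 7))).
Before the if: ((data[2] + 3*x <= 2 <==> 2*lim > -2) ==> (tab[2] == 8 && (data[x + 3] != 2*x - 2 || 6*x <= 7))) && ((!(data[2] + 3*x <= 2 <==> 2*lim > -2)) ==> (((data[x] <= 5 && 3*x > 1) ==> (tab[2] == 8 && (data[2*lim + 3] != 4*lim - 2 || 12*lim <= 7))) && ((!(data[x] <= 5 && 3*x > 1)) ==> (store(tab, tab[x + 1] + 2, 2*tab[x + 1])[2] == 8 && (data[x + 3] != 2*x - 2 || 6*x <= 7)))))
The weakest precondition is ((data[2] + 3*x <= 2 <==> 2*lim > -2) ==> (tab[2] == 8 && (data[x + 3] != 2*x - 2 || 6*x <= 7))) && ((!(data[2] + 3*x <= 2 <==> 2*lim > -2)) ==> (((data[x] <= 5 && 3*x > 1) ==> (tab[2] == 8 && (data[2*lim + 3] != 4*lim - 2 || 12*lim <= 7))) && ((!(data[x] <= 5 && 3*x > 1)) ==> (store(tab, tab[x + 1] + 2, 2*tab[x + 1])[2] == 8 && (data[x + 3] != 2*x - 2 || 6*x <= 7))))).
Check whether ((data[2] + 3*x <= 2 <==> 2*lim > -2) ==> (tab[2] == 8 && (data[x + 3] != 2*x - 2 || 6*x <= 7))) && ((!(data[2] + 3*x <= 2 <==> 2*lim > -2)) ==> (((data[x] <= 5 && 3*x > 1) ==> (tab[2] == 8 && (data[2*lim + 3] != 4*lim - 2 || 12*lim <= 7))) && ((!(data[x] <= 2 && 3*x > 1)) ==> (store(tab, tab[x + 1] + 2, 2*tab[x + 1])[2] == 8 && (data[x + 3] != 2*x - 2 || 6*x <= 7))))) implies it.
Every state satisfying the precondition satisfies the weakest precondition: the implication holds.
Answer: valid


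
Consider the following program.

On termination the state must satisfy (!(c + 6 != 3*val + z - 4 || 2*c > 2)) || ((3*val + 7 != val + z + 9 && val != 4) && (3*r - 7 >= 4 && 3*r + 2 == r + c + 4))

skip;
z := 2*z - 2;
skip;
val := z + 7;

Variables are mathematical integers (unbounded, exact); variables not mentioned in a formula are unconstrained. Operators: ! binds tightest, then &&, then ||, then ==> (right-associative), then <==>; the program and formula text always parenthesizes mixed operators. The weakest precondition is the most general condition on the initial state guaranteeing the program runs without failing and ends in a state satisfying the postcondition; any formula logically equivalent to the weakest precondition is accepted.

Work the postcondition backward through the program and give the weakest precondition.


Working backward. After the program, the postcondition (!(c + 6 != 3*val + z - 4 || 2*c > 2)) || ((3*val + 7 != val + z + 9 && val != 4) && (3*r - 7 >= 4 && 3*r + 2 == r + c + 4)) must hold; in canonical form it is (!(c != 3*val + z - 10 || 2*c > 2)) || (2*val != z + 2 && val != 4 && 3*r >= 11 && 2*r == c + 2).
Before val := z + 7: (!(c != 4*z + 11 || 2*c > 2)) || (z != -12 && z != -3 && 3*r >= 11 && 2*r == c + 2)
Before skip: (!(c != 4*z + 11 || 2*c > 2)) || (z != -12 && z != -3 && 3*r >= 11 && 2*r == c + 2)
Before z := 2*z - 2: (!(c != 8*z + 3 || 2*c > 2)) || (2*z != -10 && 2*z != -1 && 3*r >= 11 && 2*r == c + 2)
Before skip: (!(c != 8*z + 3 || 2*c > 2)) || (2*z != -10 && 2*z != -1 && 3*r >= 11 && 2*r == c + 2)
Answer: WP = (!(c != 8*z + 3 || 2*c > 2)) || (2*z != -10 && 2*z != -1 && 3*r >= 11 && 2*r == c + 2)


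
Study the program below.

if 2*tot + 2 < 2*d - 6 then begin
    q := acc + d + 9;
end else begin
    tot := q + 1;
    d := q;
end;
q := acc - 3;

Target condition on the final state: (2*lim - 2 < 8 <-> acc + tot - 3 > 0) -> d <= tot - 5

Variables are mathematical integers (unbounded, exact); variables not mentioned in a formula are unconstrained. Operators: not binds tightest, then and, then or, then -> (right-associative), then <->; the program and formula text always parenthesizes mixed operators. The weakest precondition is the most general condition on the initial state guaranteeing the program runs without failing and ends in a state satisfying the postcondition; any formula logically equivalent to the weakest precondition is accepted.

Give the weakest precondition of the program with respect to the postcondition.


Working backward. After the program, the postcondition (2*lim - 2 < 8 <-> acc + tot - 3 > 0) -> d <= tot - 5 must hold; in canonical form it is (2*lim < 10 <-> acc + tot > 3) -> d <= tot - 5.
Before q := acc - 3: (2*lim < 10 <-> acc + tot > 3) -> d <= tot - 5
Then branch requires (2*lim < 10 <-> acc + tot > 3) -> d <= tot - 5; else branch requires not (2*lim < 10 <-> acc + q > 2).
Before the if: (2*tot < 2*d - 8 -> ((2*lim < 10 <-> acc + tot > 3) -> d <= tot - 5)) and ((not (2*tot < 2*d - 8)) -> (not (2*lim < 10 <-> acc + q > 2)))
Answer: WP = (2*tot < 2*d - 8 -> ((2*lim < 10 <-> acc + tot > 3) -> d <= tot - 5)) and ((not (2*tot < 2*d - 8)) -> (not (2*lim < 10 <-> acc + q > 2)))


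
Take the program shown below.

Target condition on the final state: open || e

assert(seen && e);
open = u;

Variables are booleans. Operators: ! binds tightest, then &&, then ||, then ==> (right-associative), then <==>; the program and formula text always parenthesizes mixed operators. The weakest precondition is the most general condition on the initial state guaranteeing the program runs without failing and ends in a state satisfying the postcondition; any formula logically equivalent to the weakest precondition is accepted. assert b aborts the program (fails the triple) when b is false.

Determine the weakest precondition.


Working backward. After the program, open || e must hold.
Before open := u: u || e
Before assert seen && e: seen && e && (u || e)
Answer: WP = seen && e && (u || e)


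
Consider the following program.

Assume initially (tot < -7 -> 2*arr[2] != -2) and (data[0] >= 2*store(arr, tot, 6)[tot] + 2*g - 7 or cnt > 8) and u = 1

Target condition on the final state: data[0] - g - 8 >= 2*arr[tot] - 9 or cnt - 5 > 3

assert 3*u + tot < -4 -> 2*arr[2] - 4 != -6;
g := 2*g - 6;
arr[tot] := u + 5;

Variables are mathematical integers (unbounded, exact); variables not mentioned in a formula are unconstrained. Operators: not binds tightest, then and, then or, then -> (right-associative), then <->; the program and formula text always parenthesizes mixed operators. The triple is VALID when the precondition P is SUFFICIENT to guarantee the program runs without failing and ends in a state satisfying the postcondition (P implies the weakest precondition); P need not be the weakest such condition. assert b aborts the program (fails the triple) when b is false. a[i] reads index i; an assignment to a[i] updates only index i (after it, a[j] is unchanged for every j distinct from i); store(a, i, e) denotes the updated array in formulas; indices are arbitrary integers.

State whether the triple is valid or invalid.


Working backward. After the program, the postcondition data[0] - g - 8 >= 2*arr[tot] - 9 or cnt - 5 > 3 must hold; in canonical form it is data[0] >= 2*arr[tot] + g - 1 or cnt > 8.
Before arr[tot] := u + 5: data[0] >= 2*store(arr, tot, u + 5)[tot] + g - 1 or cnt > 8
Before g := 2*g - 6: data[0] >= 2*store(arr, tot, u + 5)[tot] + 2*g - 7 or cnt > 8
Before assert 3*u + tot < -4 -> 2*arr[2] - 4 != -6: (tot + 3*u < -4 -> 2*arr[2] != -2) and (data[0] >= 2*store(arr, tot, u + 5)[tot] + 2*g - 7 or cnt > 8)
The weakest precondition is (tot + 3*u < -4 -> 2*arr[2] != -2) and (data[0] >= 2*store(arr, tot, u + 5)[tot] + 2*g - 7 or cnt > 8).
Check whether (tot < -7 -> 2*arr[2] != -2) and (data[0] >= 2*store(arr, tot, 6)[tot] + 2*g - 7 or cnt > 8) and u = 1 implies it.
Every state satisfying the precondition satisfies the weakest precondition: the implication holds.
Answer: valid


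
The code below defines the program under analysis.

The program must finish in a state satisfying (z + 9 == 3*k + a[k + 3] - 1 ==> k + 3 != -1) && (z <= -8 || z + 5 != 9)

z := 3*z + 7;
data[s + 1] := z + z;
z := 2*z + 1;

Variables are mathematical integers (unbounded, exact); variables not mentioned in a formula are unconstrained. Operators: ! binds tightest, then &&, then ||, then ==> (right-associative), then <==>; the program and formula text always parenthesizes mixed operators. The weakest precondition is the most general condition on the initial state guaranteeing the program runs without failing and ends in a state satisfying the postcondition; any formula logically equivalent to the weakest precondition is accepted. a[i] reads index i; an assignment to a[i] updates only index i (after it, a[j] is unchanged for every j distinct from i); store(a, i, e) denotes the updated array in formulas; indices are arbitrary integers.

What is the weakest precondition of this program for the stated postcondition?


Working backward. After the program, the postcondition (z + 9 == 3*k + a[k + 3] - 1 ==> k + 3 != -1) && (z <= -8 || z + 5 != 9) must hold; in canonical form it is (z == a[k + 3] + 3*k - 10 ==> k != -4) && (z <= -8 || z != 4).
Before z := 2*z + 1: (2*z == a[k + 3] + 3*k - 11 ==> k != -4) && (2*z <= -9 || 2*z != 3)
Before data[s + 1] := z + z: (2*z == a[k + 3] + 3*k - 11 ==> k != -4) && (2*z <= -9 || 2*z != 3)
Before z := 3*z + 7: (6*z == a[k + 3] + 3*k - 25 ==> k != -4) && (6*z <= -23 || 6*z != -11)
Answer: WP = (6*z == a[k + 3] + 3*k - 25 ==> k != -4) && (6*z <= -23 || 6*z != -11)


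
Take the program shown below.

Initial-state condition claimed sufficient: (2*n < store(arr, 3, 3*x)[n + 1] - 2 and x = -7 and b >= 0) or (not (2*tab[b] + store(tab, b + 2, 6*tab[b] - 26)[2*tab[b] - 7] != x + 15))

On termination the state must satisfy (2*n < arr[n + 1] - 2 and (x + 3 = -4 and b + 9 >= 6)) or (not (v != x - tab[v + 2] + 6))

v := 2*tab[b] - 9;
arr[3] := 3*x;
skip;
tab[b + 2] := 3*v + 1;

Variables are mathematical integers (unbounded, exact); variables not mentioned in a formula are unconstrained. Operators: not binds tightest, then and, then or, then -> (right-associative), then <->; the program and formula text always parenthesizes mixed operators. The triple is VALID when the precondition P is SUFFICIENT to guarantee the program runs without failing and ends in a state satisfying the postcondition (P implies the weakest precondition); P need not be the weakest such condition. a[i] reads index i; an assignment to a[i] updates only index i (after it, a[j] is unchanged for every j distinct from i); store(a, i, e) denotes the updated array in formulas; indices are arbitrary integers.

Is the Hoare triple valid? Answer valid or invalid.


Working backward. After the program, the postcondition (2*n < arr[n + 1] - 2 and (x + 3 = -4 and b + 9 >= 6)) or (not (v != x - tab[v + 2] + 6)) must hold; in canonical form it is (2*n < arr[n + 1] - 2 and x = -7 and b >= -3) or (not (tab[v + 2] + v != x + 6)).
Before tab[b + 2] := 3*v + 1: (2*n < arr[n + 1] - 2 and x = -7 and b >= -3) or (not (store(tab, b + 2, 3*v + 1)[v + 2] + v != x + 6))
Before skip: (2*n < arr[n + 1] - 2 and x = -7 and b >= -3) or (not (store(tab, b + 2, 3*v + 1)[v + 2] + v != x + 6))
Before arr[3] := 3*x: (2*n < store(arr, 3, 3*x)[n + 1] - 2 and x = -7 and b >= -3) or (not (store(tab, b + 2, 3*v + 1)[v + 2] + v != x + 6))
Before v := 2*tab[b] - 9: (2*n < store(arr, 3, 3*x)[n + 1] - 2 and x = -7 and b >= -3) or (not (2*tab[b] + store(tab, b + 2, 6*tab[b] - 26)[2*tab[b] - 7] != x + 15))
The weakest precondition is (2*n < store(arr, 3, 3*x)[n + 1] - 2 and x = -7 and b >= -3) or (not (2*tab[b] + store(tab, b + 2, 6*tab[b] - 26)[2*tab[b] - 7] != x + 15)).
Check whether (2*n < store(arr, 3, 3*x)[n + 1] - 2 and x = -7 and b >= 0) or (not (2*tab[b] + store(tab, b + 2, 6*tab[b] - 26)[2*tab[b] - 7] != x + 15)) implies it.
Every state satisfying the precondition satisfies the weakest precondition: the implication holds.
Answer: valid


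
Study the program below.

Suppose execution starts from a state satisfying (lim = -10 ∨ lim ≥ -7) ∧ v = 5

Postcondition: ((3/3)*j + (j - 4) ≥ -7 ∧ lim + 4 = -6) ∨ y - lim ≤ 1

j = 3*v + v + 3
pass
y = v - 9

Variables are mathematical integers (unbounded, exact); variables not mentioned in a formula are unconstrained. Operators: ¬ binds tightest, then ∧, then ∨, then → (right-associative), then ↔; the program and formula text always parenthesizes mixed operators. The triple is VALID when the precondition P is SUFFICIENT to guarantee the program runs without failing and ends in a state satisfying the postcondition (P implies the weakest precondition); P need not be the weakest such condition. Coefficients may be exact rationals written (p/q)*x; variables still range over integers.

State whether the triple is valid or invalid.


Working backward. After the program, the postcondition ((3/3)*j + (j - 4) ≥ -7 ∧ lim + 4 = -6) ∨ y - lim ≤ 1 must hold; in canonical form it is (2*j ≥ -3 ∧ lim = -10) ∨ y ≤ lim + 1.
Before y := v - 9: (2*j ≥ -3 ∧ lim = -10) ∨ v ≤ lim + 10
Before skip: (2*j ≥ -3 ∧ lim = -10) ∨ v ≤ lim + 10
Before j := 3*v + v + 3: (8*v ≥ -9 ∧ lim = -10) ∨ v ≤ lim + 10
The weakest precondition is (8*v ≥ -9 ∧ lim = -10) ∨ v ≤ lim + 10.
Check whether (lim = -10 ∨ lim ≥ -7) ∧ v = 5 implies it.
Countermodel: at the initial state lim = -7, v = 5, the precondition holds but the weakest precondition fails.
Answer: invalid


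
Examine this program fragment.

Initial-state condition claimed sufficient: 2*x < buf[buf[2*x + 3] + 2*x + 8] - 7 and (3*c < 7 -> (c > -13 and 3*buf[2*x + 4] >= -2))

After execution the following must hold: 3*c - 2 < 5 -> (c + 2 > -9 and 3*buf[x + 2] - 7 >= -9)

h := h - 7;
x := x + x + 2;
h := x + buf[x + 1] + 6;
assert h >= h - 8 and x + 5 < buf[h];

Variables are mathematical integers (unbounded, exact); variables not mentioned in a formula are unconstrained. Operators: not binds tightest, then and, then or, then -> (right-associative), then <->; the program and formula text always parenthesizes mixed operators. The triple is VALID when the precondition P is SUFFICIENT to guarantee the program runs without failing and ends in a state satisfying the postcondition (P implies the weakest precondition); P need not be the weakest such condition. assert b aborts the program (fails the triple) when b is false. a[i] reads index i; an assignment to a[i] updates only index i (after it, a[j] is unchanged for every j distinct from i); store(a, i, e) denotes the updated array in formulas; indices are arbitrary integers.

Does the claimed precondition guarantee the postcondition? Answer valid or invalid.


Working backward. After the program, the postcondition 3*c - 2 < 5 -> (c + 2 > -9 and 3*buf[x + 2] - 7 >= -9) must hold; in canonical form it is 3*c < 7 -> (c > -11 and 3*buf[x + 2] >= -2).
Before assert h >= h - 8 and x + 5 < buf[h]: x < buf[h] - 5 and (3*c < 7 -> (c > -11 and 3*buf[x + 2] >= -2))
Before h := x + buf[x + 1] + 6: x < buf[buf[x + 1] + x + 6] - 5 and (3*c < 7 -> (c > -11 and 3*buf[x + 2] >= -2))
Before x := x + x + 2: 2*x < buf[buf[2*x + 3] + 2*x + 8] - 7 and (3*c < 7 -> (c > -11 and 3*buf[2*x + 4] >= -2))
Before h := h - 7: 2*x < buf[buf[2*x + 3] + 2*x + 8] - 7 and (3*c < 7 -> (c > -11 and 3*buf[2*x + 4] >= -2))
The weakest precondition is 2*x < buf[buf[2*x + 3] + 2*x + 8] - 7 and (3*c < 7 -> (c > -11 and 3*buf[2*x + 4] >= -2)).
Check whether 2*x < buf[buf[2*x + 3] + 2*x + 8] - 7 and (3*c < 7 -> (c > -13 and 3*buf[2*x + 4] >= -2)) implies it.
Countermodel: at the initial state buf = {[34847] = 0, [34848] = 15215, [34852] = 34852, elsewhere 0}, c = -11, x = 17422, the precondition holds but the weakest precondition fails.
Answer: invalid


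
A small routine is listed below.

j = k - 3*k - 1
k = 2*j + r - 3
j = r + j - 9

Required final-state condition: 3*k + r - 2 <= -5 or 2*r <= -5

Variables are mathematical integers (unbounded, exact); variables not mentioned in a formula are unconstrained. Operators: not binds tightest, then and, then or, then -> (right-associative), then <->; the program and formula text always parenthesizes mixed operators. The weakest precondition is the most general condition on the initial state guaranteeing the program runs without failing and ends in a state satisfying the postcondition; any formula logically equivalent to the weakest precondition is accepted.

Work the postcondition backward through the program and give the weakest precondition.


Working backward. After the program, the postcondition 3*k + r - 2 <= -5 or 2*r <= -5 must hold; in canonical form it is 3*k + r <= -3 or 2*r <= -5.
Before j := r + j - 9: 3*k + r <= -3 or 2*r <= -5
Before k := 2*j + r - 3: 6*j + 4*r <= 6 or 2*r <= -5
Before j := k - 3*k - 1: 4*r <= 12*k + 12 or 2*r <= -5
Answer: WP = 4*r <= 12*k + 12 or 2*r <= -5


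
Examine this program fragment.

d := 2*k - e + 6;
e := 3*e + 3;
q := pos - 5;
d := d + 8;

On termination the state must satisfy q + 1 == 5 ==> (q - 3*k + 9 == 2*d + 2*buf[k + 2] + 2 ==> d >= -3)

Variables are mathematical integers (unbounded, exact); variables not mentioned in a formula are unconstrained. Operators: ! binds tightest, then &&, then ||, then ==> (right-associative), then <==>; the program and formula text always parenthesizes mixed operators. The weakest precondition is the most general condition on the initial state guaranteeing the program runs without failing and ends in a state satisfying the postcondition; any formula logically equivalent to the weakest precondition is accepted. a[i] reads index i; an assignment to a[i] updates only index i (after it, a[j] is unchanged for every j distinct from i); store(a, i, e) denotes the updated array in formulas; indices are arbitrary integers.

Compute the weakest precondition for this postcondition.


Working backward. After the program, the postcondition q + 1 == 5 ==> (q - 3*k + 9 == 2*d + 2*buf[k + 2] + 2 ==> d >= -3) must hold; in canonical form it is q == 4 ==> (q == 2*buf[k + 2] + 2*d + 3*k - 7 ==> d >= -3).
Before d := d + 8: q == 4 ==> (q == 2*buf[k + 2] + 2*d + 3*k + 9 ==> d >= -11)
Before q := pos - 5: pos == 9 ==> (pos == 2*buf[k + 2] + 2*d + 3*k + 14 ==> d >= -11)
Before e := 3*e + 3: pos == 9 ==> (pos == 2*buf[k + 2] + 2*d + 3*k + 14 ==> d >= -11)
Before d := 2*k - e + 6: pos == 9 ==> (2*e + pos == 2*buf[k + 2] + 7*k + 26 ==> 2*k >= e - 17)
Answer: WP = pos == 9 ==> (2*e + pos == 2*buf[k + 2] + 7*k + 26 ==> 2*k >= e - 17)


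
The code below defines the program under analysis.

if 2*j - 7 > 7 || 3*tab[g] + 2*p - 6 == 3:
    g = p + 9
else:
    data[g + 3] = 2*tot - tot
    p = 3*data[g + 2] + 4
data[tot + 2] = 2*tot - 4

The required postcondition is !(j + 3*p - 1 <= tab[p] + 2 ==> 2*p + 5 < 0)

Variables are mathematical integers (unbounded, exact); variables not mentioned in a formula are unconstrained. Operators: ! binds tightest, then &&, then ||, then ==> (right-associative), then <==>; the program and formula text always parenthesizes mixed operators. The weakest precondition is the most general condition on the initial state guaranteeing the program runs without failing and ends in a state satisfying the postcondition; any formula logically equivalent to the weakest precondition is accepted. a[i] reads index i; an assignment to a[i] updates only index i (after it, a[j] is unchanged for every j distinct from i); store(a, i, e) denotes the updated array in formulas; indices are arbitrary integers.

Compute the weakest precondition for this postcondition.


Working backward. After the program, the postcondition !(j + 3*p - 1 <= tab[p] + 2 ==> 2*p + 5 < 0) must hold; in canonical form it is !(j + 3*p <= tab[p] + 3 ==> 2*p < -5).
Before data[tot + 2] := 2*tot - 4: !(j + 3*p <= tab[p] + 3 ==> 2*p < -5)
Then branch requires !(j + 3*p <= tab[p] + 3 ==> 2*p < -5); else branch requires !(9*store(data, g + 3, tot)[g + 2] + j <= tab[3*store(data, g + 3, tot)[g + 2] + 4] - 9 ==> 6*store(data, g + 3, tot)[g + 2] < -13).
Before the if: ((2*j > 14 || 3*tab[g] + 2*p == 9) ==> (!(j + 3*p <= tab[p] + 3 ==> 2*p < -5))) && ((!(2*j > 14 || 3*tab[g] + 2*p == 9)) ==> (!(9*store(data, g + 3, tot)[g + 2] + j <= tab[3*store(data, g + 3, tot)[g + 2] + 4] - 9 ==> 6*store(data, g + 3, tot)[g + 2] < -13)))
Answer: WP = ((2*j > 14 || 3*tab[g] + 2*p == 9) ==> (!(j + 3*p <= tab[p] + 3 ==> 2*p < -5))) && ((!(2*j > 14 || 3*tab[g] + 2*p == 9)) ==> (!(9*store(data, g + 3, tot)[g + 2] + j <= tab[3*store(data, g + 3, tot)[g + 2] + 4] - 9 ==> 6*store(data, g + 3, tot)[g + 2] < -13)))


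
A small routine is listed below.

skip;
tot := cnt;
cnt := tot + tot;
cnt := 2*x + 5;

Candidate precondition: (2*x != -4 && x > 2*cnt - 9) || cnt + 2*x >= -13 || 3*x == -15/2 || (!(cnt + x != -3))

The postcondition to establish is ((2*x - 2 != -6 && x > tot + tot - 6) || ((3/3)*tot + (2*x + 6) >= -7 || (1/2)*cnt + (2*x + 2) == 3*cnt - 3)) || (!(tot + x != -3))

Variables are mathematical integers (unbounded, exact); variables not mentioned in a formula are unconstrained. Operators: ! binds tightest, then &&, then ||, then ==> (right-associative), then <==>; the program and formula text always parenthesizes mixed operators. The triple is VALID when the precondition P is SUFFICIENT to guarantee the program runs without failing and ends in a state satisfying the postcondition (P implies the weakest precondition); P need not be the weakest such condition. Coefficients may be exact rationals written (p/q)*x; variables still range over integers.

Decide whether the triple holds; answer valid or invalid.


Working backward. After the program, the postcondition ((2*x - 2 != -6 && x > tot + tot - 6) || ((3/3)*tot + (2*x + 6) >= -7 || (1/2)*cnt + (2*x + 2) == 3*cnt - 3)) || (!(tot + x != -3)) must hold; in canonical form it is (2*x != -4 && x > 2*tot - 6) || tot + 2*x >= -13 || 2*x == (5/2)*cnt - 5 || (!(tot + x != -3)).
Before cnt := 2*x + 5: (2*x != -4 && x > 2*tot - 6) || tot + 2*x >= -13 || 3*x == -15/2 || (!(tot + x != -3))
Before cnt := tot + tot: (2*x != -4 && x > 2*tot - 6) || tot + 2*x >= -13 || 3*x == -15/2 || (!(tot + x != -3))
Before tot := cnt: (2*x != -4 && x > 2*cnt - 6) || cnt + 2*x >= -13 || 3*x == -15/2 || (!(cnt + x != -3))
Before skip: (2*x != -4 && x > 2*cnt - 6) || cnt + 2*x >= -13 || 3*x == -15/2 || (!(cnt + x != -3))
The weakest precondition is (2*x != -4 && x > 2*cnt - 6) || cnt + 2*x >= -13 || 3*x == -15/2 || (!(cnt + x != -3)).
Check whether (2*x != -4 && x > 2*cnt - 9) || cnt + 2*x >= -13 || 3*x == -15/2 || (!(cnt + x != -3)) implies it.
Countermodel: at the initial state cnt = 0, x = -7, the precondition holds but the weakest precondition fails.
Answer: invalid


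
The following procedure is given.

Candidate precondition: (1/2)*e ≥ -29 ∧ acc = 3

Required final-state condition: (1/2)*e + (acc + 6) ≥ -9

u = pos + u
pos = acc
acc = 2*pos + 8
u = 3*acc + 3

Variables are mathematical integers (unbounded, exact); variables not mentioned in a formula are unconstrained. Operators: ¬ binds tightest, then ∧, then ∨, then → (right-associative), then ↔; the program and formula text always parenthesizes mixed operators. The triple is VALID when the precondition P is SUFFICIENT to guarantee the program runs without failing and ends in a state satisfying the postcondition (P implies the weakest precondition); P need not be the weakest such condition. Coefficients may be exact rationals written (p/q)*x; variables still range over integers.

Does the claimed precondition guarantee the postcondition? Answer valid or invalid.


Working backward. After the program, the postcondition (1/2)*e + (acc + 6) ≥ -9 must hold; in canonical form it is acc + (1/2)*e ≥ -15.
Before u := 3*acc + 3: acc + (1/2)*e ≥ -15
Before acc := 2*pos + 8: (1/2)*e + 2*pos ≥ -23
Before pos := acc: 2*acc + (1/2)*e ≥ -23
Before u := pos + u: 2*acc + (1/2)*e ≥ -23
The weakest precondition is 2*acc + (1/2)*e ≥ -23.
Check whether (1/2)*e ≥ -29 ∧ acc = 3 implies it.
Every state satisfying the precondition satisfies the weakest precondition: the implication holds.
Answer: valid


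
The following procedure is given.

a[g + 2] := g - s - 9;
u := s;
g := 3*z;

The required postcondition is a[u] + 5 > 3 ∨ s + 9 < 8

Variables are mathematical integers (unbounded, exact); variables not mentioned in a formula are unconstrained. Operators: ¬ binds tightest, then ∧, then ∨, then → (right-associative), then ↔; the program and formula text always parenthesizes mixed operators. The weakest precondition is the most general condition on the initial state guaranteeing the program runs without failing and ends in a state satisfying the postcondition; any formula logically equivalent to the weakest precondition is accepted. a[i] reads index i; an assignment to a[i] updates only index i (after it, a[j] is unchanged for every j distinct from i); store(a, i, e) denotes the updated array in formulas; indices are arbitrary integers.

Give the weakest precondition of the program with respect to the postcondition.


Working backward. After the program, the postcondition a[u] + 5 > 3 ∨ s + 9 < 8 must hold; in canonical form it is a[u] > -2 ∨ s < -1.
Before g := 3*z: a[u] > -2 ∨ s < -1
Before u := s: a[s] > -2 ∨ s < -1
Before a[g + 2] := g - s - 9: store(a, g + 2, g - s - 9)[s] > -2 ∨ s < -1
Answer: WP = store(a, g + 2, g - s - 9)[s] > -2 ∨ s < -1


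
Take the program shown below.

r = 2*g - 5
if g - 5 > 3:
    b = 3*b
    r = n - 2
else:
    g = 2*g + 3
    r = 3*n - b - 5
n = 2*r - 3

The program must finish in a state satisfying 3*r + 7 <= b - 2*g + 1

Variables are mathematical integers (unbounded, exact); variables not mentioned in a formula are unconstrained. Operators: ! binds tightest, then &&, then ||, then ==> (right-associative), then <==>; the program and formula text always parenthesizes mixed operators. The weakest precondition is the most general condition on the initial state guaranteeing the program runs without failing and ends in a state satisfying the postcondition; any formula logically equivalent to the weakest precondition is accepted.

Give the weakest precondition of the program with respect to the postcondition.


Working backward. After the program, the postcondition 3*r + 7 <= b - 2*g + 1 must hold; in canonical form it is 2*g + 3*r <= b - 6.
Before n := 2*r - 3: 2*g + 3*r <= b - 6
Then branch requires 2*g + 3*n <= 3*b; else branch requires 4*g + 9*n <= 4*b + 3.
Before the if: (g > 8 ==> 2*g + 3*n <= 3*b) && ((!(g > 8)) ==> 4*g + 9*n <= 4*b + 3)
Before r := 2*g - 5: (g > 8 ==> 2*g + 3*n <= 3*b) && ((!(g > 8)) ==> 4*g + 9*n <= 4*b + 3)
Answer: WP = (g > 8 ==> 2*g + 3*n <= 3*b) && ((!(g > 8)) ==> 4*g + 9*n <= 4*b + 3)


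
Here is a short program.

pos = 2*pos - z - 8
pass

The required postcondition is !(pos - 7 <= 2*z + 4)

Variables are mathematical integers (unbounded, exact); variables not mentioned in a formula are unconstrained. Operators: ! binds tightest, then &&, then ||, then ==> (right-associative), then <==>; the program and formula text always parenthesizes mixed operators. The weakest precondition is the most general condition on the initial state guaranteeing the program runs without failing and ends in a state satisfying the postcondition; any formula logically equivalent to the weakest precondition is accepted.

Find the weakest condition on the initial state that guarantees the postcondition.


Working backward. After the program, the postcondition !(pos - 7 <= 2*z + 4) must hold; in canonical form it is !(pos <= 2*z + 11).
Before skip: !(pos <= 2*z + 11)
Before pos := 2*pos - z - 8: !(2*pos <= 3*z + 19)
Answer: WP = !(2*pos <= 3*z + 19)


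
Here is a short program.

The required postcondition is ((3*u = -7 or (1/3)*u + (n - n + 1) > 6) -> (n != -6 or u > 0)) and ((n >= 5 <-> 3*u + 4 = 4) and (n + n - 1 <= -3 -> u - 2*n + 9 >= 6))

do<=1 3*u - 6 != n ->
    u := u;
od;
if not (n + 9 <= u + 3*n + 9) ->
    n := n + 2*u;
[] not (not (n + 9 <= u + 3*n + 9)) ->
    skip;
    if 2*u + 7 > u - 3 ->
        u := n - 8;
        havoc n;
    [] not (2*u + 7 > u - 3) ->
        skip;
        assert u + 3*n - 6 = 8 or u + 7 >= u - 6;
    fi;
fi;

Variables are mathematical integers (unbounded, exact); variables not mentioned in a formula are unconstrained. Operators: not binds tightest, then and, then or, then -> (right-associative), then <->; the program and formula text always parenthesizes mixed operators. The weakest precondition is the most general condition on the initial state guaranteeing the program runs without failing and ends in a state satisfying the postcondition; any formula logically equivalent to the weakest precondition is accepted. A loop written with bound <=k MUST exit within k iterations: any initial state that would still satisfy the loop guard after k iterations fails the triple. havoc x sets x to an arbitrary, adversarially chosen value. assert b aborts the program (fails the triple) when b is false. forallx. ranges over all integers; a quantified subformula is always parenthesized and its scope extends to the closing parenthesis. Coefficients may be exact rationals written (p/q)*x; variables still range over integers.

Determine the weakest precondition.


Working backward. After the program, the postcondition ((3*u = -7 or (1/3)*u + (n - n + 1) > 6) -> (n != -6 or u > 0)) and ((n >= 5 <-> 3*u + 4 = 4) and (n + n - 1 <= -3 -> u - 2*n + 9 >= 6)) must hold; in canonical form it is ((3*u = -7 or (1/3)*u > 5) -> (n != -6 or u > 0)) and (n >= 5 <-> 3*u = 0) and (2*n <= -2 -> u >= 2*n - 3).
Then branch requires ((3*u = -7 or (1/3)*u > 5) -> (n + 2*u != -6 or u > 0)) and (n + 2*u >= 5 <-> 3*u = 0) and (2*n + 4*u <= -2 -> 2*n + 3*u <= 3); else branch requires (u > -10 -> (forall n_1. (((3*n = 17 or (1/3)*n > 23/3) -> (n_1 != -6 or n > 8)) and (n_1 >= 5 <-> 3*n = 24) and (2*n_1 <= -2 -> n >= 2*n_1 + 5)))) and ((not (u > -10)) -> (((3*u = -7 or (1/3)*u > 5) -> (n != -6 or u > 0)) and (n >= 5 <-> 3*u = 0) and (2*n <= -2 -> u >= 2*n - 3))).
Before the if: ((not (2*n + u >= 0)) -> (((3*u = -7 or (1/3)*u > 5) -> (n + 2*u != -6 or u > 0)) and (n + 2*u >= 5 <-> 3*u = 0) and (2*n + 4*u <= -2 -> 2*n + 3*u <= 3))) and (2*n + u >= 0 -> ((u > -10 -> (forall n_1. (((3*n = 17 or (1/3)*n > 23/3) -> (n_1 != -6 or n > 8)) and (n_1 >= 5 <-> 3*n = 24) and (2*n_1 <= -2 -> n >= 2*n_1 + 5)))) and ((not (u > -10)) -> (((3*u = -7 or (1/3)*u > 5) -> (n != -6 or u > 0)) and (n >= 5 <-> 3*u = 0) and (2*n <= -2 -> u >= 2*n - 3)))))
Before the loop (bound <=1), unroll the exhaustion recursion (WP_0 = exit-now case; WP_j = one more guarded iteration, up to j = 1):
  WP_0: (not (3*u != n + 6)) and ((not (2*n + u >= 0)) -> (((3*u = -7 or (1/3)*u > 5) -> (n + 2*u != -6 or u > 0)) and (n + 2*u >= 5 <-> 3*u = 0) and (2*n + 4*u <= -2 -> 2*n + 3*u <= 3))) and (2*n + u >= 0 -> ((u > -10 -> (forall n_1. (((3*n = 17 or (1/3)*n > 23/3) -> (n_1 != -6 or n > 8)) and (n_1 >= 5 <-> 3*n = 24) and (2*n_1 <= -2 -> n >= 2*n_1 + 5)))) and ((not (u > -10)) -> (((3*u = -7 or (1/3)*u > 5) -> (n != -6 or u > 0)) and (n >= 5 <-> 3*u = 0) and (2*n <= -2 -> u >= 2*n - 3)))))
  WP_1: (3*u != n + 6 -> ((not (3*u != n + 6)) and ((not (2*n + u >= 0)) -> (((3*u = -7 or (1/3)*u > 5) -> (n + 2*u != -6 or u > 0)) and (n + 2*u >= 5 <-> 3*u = 0) and (2*n + 4*u <= -2 -> 2*n + 3*u <= 3))) and (2*n + u >= 0 -> ((u > -10 -> (forall n_1. (((3*n = 17 or (1/3)*n > 23/3) -> (n_1 != -6 or n > 8)) and (n_1 >= 5 <-> 3*n = 24) and (2*n_1 <= -2 -> n >= 2*n_1 + 5)))) and ((not (u > -10)) -> (((3*u = -7 or (1/3)*u > 5) -> (n != -6 or u > 0)) and (n >= 5 <-> 3*u = 0) and (2*n <= -2 -> u >= 2*n - 3))))))) and ((not (3*u != n + 6)) -> (((not (2*n + u >= 0)) -> (((3*u = -7 or (1/3)*u > 5) -> (n + 2*u != -6 or u > 0)) and (n + 2*u >= 5 <-> 3*u = 0) and (2*n + 4*u <= -2 -> 2*n + 3*u <= 3))) and (2*n + u >= 0 -> ((u > -10 -> (forall n_1. (((3*n = 17 or (1/3)*n > 23/3) -> (n_1 != -6 or n > 8)) and (n_1 >= 5 <-> 3*n = 24) and (2*n_1 <= -2 -> n >= 2*n_1 + 5)))) and ((not (u > -10)) -> (((3*u = -7 or (1/3)*u > 5) -> (n != -6 or u > 0)) and (n >= 5 <-> 3*u = 0) and (2*n <= -2 -> u >= 2*n - 3)))))))
So before the loop: (3*u != n + 6 -> ((not (3*u != n + 6)) and ((not (2*n + u >= 0)) -> (((3*u = -7 or (1/3)*u > 5) -> (n + 2*u != -6 or u > 0)) and (n + 2*u >= 5 <-> 3*u = 0) and (2*n + 4*u <= -2 -> 2*n + 3*u <= 3))) and (2*n + u >= 0 -> ((u > -10 -> (forall n_1. (((3*n = 17 or (1/3)*n > 23/3) -> (n_1 != -6 or n > 8)) and (n_1 >= 5 <-> 3*n = 24) and (2*n_1 <= -2 -> n >= 2*n_1 + 5)))) and ((not (u > -10)) -> (((3*u = -7 or (1/3)*u > 5) -> (n != -6 or u > 0)) and (n >= 5 <-> 3*u = 0) and (2*n <= -2 -> u >= 2*n - 3))))))) and ((not (3*u != n + 6)) -> (((not (2*n + u >= 0)) -> (((3*u = -7 or (1/3)*u > 5) -> (n + 2*u != -6 or u > 0)) and (n + 2*u >= 5 <-> 3*u = 0) and (2*n + 4*u <= -2 -> 2*n + 3*u <= 3))) and (2*n + u >= 0 -> ((u > -10 -> (forall n_1. (((3*n = 17 or (1/3)*n > 23/3) -> (n_1 != -6 or n > 8)) and (n_1 >= 5 <-> 3*n = 24) and (2*n_1 <= -2 -> n >= 2*n_1 + 5)))) and ((not (u > -10)) -> (((3*u = -7 or (1/3)*u > 5) -> (n != -6 or u > 0)) and (n >= 5 <-> 3*u = 0) and (2*n <= -2 -> u >= 2*n - 3)))))))
Answer: WP = (3*u != n + 6 -> ((not (3*u != n + 6)) and ((not (2*n + u >= 0)) -> (((3*u = -7 or (1/3)*u > 5) -> (n + 2*u != -6 or u > 0)) and (n + 2*u >= 5 <-> 3*u = 0) and (2*n + 4*u <= -2 -> 2*n + 3*u <= 3))) and (2*n + u >= 0 -> ((u > -10 -> (forall n_1. (((3*n = 17 or (1/3)*n > 23/3) -> (n_1 != -6 or n > 8)) and (n_1 >= 5 <-> 3*n = 24) and (2*n_1 <= -2 -> n >= 2*n_1 + 5)))) and ((not (u > -10)) -> (((3*u = -7 or (1/3)*u > 5) -> (n != -6 or u > 0)) and (n >= 5 <-> 3*u = 0) and (2*n <= -2 -> u >= 2*n - 3))))))) and ((not (3*u != n + 6)) -> (((not (2*n + u >= 0)) -> (((3*u = -7 or (1/3)*u > 5) -> (n + 2*u != -6 or u > 0)) and (n + 2*u >= 5 <-> 3*u = 0) and (2*n + 4*u <= -2 -> 2*n + 3*u <= 3))) and (2*n + u >= 0 -> ((u > -10 -> (forall n_1. (((3*n = 17 or (1/3)*n > 23/3) -> (n_1 != -6 or n > 8)) and (n_1 >= 5 <-> 3*n = 24) and (2*n_1 <= -2 -> n >= 2*n_1 + 5)))) and ((not (u > -10)) -> (((3*u = -7 or (1/3)*u > 5) -> (n != -6 or u > 0)) and (n >= 5 <-> 3*u = 0) and (2*n <= -2 -> u >= 2*n - 3)))))))
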